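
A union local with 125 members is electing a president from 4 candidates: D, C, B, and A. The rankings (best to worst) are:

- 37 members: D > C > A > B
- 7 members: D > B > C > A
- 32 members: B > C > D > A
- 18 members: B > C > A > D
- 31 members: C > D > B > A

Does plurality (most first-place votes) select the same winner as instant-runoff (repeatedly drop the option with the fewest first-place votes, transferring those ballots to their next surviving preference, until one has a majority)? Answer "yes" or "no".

Plurality — first-place votes: D 44, C 31, B 50, A 0. Winner: B.
Instant-runoff — R1 D 44, C 31, B 50, A 0 (A out); R2 D 44, C 31, B 50 (C out); R3 D 75, B 50 (D winner). Winner: D.
The two methods disagree.

no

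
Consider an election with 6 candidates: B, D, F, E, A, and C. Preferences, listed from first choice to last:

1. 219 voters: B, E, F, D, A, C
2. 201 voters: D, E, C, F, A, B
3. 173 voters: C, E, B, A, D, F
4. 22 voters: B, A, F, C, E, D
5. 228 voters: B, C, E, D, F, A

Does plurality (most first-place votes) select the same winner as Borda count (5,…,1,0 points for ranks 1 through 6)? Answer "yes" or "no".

no

Plurality — first-place votes: B 469, D 201, F 0, E 0, A 0, C 173. Winner: B.
Borda — scores: B 2864, D 2072, F 1353, E 3078, A 854, C 2424. Winner: E.
The two methods disagree.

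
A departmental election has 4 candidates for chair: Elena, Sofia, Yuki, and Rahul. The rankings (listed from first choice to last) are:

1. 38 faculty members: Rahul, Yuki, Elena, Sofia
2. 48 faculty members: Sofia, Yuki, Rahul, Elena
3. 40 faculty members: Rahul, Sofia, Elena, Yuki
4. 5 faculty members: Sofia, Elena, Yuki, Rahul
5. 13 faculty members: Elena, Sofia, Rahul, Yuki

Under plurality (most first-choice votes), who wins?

Rahul

First-place votes: Elena 13, Sofia 53, Yuki 0, Rahul 78.
Rahul has the most first-place votes.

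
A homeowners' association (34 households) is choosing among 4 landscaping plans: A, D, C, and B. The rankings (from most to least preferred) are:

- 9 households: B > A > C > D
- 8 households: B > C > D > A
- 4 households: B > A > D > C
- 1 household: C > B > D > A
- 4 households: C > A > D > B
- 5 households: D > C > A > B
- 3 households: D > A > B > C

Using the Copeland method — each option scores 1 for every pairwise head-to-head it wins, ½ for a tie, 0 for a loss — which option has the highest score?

A: ties D; loses to C and B → score 0.5.
D: ties A; loses to C and B → score 0.5.
C: beats A and D; loses to B → score 2.
B: beats A, D, and C → score 3.
B has the best pairwise record.

B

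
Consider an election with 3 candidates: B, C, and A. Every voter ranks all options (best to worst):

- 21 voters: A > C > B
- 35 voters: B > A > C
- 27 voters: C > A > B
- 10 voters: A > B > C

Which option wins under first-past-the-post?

First-place votes: B 35, C 27, A 31.
B has the most first-place votes.

B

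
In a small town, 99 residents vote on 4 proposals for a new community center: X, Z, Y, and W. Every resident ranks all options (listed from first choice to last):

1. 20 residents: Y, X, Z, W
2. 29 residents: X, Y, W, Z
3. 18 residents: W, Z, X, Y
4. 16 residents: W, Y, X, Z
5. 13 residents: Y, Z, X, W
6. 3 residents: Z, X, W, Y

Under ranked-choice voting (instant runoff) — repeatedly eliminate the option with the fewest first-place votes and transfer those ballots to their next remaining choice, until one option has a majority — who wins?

Round 1: X 29, Z 3, Y 33, W 34. Eliminate Z.
Round 2: X 32, Y 33, W 34. Eliminate X.
Round 3: Y 62, W 37. Y has a majority.

Y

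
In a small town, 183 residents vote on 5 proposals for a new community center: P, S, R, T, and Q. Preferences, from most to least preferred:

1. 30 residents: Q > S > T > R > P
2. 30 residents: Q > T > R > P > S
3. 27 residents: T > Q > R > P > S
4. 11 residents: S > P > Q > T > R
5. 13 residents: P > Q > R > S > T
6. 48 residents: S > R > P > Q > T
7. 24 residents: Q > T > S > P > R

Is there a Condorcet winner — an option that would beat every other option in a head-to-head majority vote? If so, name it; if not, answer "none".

Q

Q vs P: 111–72 for Q.
Q vs S: 124–59 for Q.
Q vs R: 135–48 for Q.
Q vs T: 156–27 for Q.
Q beats every other option head-to-head.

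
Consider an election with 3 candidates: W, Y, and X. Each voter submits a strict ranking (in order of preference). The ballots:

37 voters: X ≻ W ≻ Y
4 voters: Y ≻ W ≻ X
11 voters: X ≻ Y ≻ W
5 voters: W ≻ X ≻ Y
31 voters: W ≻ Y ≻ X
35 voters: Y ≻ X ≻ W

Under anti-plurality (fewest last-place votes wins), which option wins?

Last-place votes: W 46, Y 42, X 35.
X is ranked last by the fewest voters, so X wins.

X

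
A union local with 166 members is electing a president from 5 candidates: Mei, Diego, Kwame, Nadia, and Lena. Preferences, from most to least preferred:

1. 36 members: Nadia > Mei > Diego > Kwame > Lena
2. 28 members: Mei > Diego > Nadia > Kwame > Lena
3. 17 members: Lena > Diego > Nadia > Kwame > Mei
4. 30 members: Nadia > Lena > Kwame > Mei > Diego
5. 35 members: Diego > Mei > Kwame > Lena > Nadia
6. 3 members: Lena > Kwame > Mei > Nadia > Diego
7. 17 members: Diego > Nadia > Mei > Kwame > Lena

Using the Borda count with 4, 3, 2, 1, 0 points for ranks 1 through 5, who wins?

Mei: 36·3 + 28·4 + 17·0 + 30·1 + 35·3 + 3·2 + 17·2 = 395
Diego: 36·2 + 28·3 + 17·3 + 30·0 + 35·4 + 3·0 + 17·4 = 415
Kwame: 36·1 + 28·1 + 17·1 + 30·2 + 35·2 + 3·3 + 17·1 = 237
Nadia: 36·4 + 28·2 + 17·2 + 30·4 + 35·0 + 3·1 + 17·3 = 408
Lena: 36·0 + 28·0 + 17·4 + 30·3 + 35·1 + 3·4 + 17·0 = 205
Diego has the highest Borda score (415).

Diego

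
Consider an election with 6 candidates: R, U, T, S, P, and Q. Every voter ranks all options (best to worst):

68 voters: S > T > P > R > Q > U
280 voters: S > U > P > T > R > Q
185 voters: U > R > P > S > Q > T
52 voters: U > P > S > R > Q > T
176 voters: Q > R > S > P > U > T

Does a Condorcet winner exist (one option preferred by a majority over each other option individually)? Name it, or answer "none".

S

S vs R: 400–361 for S.
S vs U: 524–237 for S.
S vs T: 761–0 for S.
S vs P: 524–237 for S.
S vs Q: 585–176 for S.
S beats every other option head-to-head.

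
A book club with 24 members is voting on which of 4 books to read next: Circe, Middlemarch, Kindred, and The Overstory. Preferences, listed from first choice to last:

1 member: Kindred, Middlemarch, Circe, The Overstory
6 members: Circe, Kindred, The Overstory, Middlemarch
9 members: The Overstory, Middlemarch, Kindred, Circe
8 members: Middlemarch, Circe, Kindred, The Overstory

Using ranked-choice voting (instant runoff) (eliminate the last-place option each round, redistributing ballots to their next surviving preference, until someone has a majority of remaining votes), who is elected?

Round 1: Circe 6, Middlemarch 8, Kindred 1, The Overstory 9. Eliminate Kindred.
Round 2: Circe 6, Middlemarch 9, The Overstory 9. Eliminate Circe.
Round 3: Middlemarch 9, The Overstory 15. The Overstory has a majority.

The Overstory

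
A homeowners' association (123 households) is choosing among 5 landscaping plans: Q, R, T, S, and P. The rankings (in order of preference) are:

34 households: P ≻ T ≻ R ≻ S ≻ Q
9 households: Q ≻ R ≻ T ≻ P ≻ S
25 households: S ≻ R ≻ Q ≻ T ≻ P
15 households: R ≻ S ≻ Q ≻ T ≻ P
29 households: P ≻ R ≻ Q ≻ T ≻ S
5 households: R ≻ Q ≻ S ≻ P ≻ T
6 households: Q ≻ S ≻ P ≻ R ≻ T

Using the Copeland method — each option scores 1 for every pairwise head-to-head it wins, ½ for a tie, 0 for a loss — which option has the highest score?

Q: beats T; loses to R, S, and P → score 1.
R: beats Q, T, and S; loses to P → score 3.
T: beats S; loses to Q, R, and P → score 1.
S: beats Q; loses to R, T, and P → score 1.
P: beats Q, R, T, and S → score 4.
P has the best pairwise record.

P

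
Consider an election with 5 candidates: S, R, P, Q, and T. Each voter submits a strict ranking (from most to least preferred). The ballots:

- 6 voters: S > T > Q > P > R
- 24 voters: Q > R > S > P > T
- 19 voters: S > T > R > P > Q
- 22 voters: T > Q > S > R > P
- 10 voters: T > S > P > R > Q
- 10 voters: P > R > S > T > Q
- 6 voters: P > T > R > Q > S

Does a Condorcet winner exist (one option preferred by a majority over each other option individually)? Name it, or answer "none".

none

Checking pairwise contests:
Q beats S 52–45.
S beats R 57–40.
S beats P 81–16.
T beats Q 73–24.
S beats T 59–38.
Every option loses at least one head-to-head, so there is no Condorcet winner.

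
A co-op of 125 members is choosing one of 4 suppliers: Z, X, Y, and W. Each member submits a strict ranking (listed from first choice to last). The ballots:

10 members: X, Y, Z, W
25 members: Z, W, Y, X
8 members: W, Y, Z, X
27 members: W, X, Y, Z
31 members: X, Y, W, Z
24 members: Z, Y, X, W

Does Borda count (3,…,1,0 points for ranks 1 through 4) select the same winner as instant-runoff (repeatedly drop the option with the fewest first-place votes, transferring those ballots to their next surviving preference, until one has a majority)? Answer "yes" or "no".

yes

Borda — scores: Z 165, X 201, Y 198, W 186. Winner: X.
Instant-runoff — R1 Z 49, X 41, Y 0, W 35 (Y out); R2 Z 49, X 41, W 35 (W out); R3 Z 57, X 68 (X winner). Winner: X.
The two methods agree.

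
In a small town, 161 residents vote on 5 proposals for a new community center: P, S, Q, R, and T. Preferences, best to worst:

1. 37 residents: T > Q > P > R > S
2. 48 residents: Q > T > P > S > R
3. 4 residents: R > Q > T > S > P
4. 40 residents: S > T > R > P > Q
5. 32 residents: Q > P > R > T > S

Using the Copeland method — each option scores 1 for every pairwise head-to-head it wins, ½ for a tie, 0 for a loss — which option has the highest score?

Q

P: beats S and R; loses to Q and T → score 2.
S: beats R; loses to P, Q, and T → score 1.
Q: beats P, S, R, and T → score 4.
R: loses to P, S, Q, and T → score 0.
T: beats P, S, and R; loses to Q → score 3.
Q has the best pairwise record.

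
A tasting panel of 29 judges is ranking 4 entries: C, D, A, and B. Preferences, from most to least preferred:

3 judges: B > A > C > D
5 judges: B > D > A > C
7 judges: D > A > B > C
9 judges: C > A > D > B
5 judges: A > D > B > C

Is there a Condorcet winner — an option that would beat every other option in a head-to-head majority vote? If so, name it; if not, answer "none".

A vs C: 20–9 for A.
A vs D: 17–12 for A.
A vs B: 21–8 for A.
A beats every other option head-to-head.

A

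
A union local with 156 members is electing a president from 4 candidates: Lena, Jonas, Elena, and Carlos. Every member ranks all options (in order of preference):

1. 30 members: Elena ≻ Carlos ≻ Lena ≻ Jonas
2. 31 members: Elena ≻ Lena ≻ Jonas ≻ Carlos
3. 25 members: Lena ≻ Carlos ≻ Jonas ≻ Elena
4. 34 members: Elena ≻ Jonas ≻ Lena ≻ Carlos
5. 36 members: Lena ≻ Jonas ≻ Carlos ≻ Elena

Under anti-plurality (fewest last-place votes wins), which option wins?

Last-place votes: Lena 0, Jonas 30, Elena 61, Carlos 65.
Lena is ranked last by the fewest voters, so Lena wins.

Lena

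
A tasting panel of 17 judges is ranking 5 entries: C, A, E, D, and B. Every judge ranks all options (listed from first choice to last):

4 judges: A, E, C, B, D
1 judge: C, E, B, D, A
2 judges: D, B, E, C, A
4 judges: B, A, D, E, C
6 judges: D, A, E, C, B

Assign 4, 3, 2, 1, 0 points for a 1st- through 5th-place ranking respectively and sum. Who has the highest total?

A

C: 4·2 + 1·4 + 2·1 + 4·0 + 6·1 = 20
A: 4·4 + 1·0 + 2·0 + 4·3 + 6·3 = 46
E: 4·3 + 1·3 + 2·2 + 4·1 + 6·2 = 35
D: 4·0 + 1·1 + 2·4 + 4·2 + 6·4 = 41
B: 4·1 + 1·2 + 2·3 + 4·4 + 6·0 = 28
A has the highest Borda score (46).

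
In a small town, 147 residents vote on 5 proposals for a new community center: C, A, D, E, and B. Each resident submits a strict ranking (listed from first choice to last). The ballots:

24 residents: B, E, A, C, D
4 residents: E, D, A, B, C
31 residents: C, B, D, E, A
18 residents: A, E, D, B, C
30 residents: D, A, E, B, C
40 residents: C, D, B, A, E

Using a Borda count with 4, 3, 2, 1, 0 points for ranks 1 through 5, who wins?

C: 24·1 + 4·0 + 31·4 + 18·0 + 30·0 + 40·4 = 308
A: 24·2 + 4·2 + 31·0 + 18·4 + 30·3 + 40·1 = 258
D: 24·0 + 4·3 + 31·2 + 18·2 + 30·4 + 40·3 = 350
E: 24·3 + 4·4 + 31·1 + 18·3 + 30·2 + 40·0 = 233
B: 24·4 + 4·1 + 31·3 + 18·1 + 30·1 + 40·2 = 321
D has the highest Borda score (350).

D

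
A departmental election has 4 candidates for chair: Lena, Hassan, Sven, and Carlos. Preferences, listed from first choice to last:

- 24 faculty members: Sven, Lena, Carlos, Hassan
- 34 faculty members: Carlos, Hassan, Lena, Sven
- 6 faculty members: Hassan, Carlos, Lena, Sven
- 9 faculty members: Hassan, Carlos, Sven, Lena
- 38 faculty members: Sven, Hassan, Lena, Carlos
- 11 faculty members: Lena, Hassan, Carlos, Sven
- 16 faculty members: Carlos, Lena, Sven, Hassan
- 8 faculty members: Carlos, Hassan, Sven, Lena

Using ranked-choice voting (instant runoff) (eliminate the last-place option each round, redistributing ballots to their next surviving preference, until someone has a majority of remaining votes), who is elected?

Carlos

Round 1: Lena 11, Hassan 15, Sven 62, Carlos 58. Eliminate Lena.
Round 2: Hassan 26, Sven 62, Carlos 58. Eliminate Hassan.
Round 3: Sven 62, Carlos 84. Carlos has a majority.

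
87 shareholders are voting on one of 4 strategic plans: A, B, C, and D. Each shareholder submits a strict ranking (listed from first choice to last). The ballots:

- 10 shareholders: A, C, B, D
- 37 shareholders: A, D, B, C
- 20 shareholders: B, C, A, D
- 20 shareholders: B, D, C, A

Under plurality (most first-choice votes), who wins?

First-place votes: A 47, B 40, C 0, D 0.
A has the most first-place votes.

A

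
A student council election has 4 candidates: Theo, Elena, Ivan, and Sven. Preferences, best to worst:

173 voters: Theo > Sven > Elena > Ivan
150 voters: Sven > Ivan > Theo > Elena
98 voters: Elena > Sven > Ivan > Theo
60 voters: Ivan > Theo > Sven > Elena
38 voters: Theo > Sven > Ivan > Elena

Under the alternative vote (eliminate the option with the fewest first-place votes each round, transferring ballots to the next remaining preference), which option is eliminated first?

Round 1: Theo 211, Elena 98, Ivan 60, Sven 150. Eliminate Ivan.

Ivan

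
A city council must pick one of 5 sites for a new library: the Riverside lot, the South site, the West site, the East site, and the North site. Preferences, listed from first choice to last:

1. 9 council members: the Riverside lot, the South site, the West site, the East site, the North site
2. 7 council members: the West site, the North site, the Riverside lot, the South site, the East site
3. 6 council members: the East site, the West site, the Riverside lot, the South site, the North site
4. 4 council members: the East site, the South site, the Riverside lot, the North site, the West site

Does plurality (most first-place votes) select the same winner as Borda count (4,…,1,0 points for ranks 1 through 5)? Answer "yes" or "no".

Plurality — first-place votes: the Riverside lot 9, the South site 0, the West site 7, the East site 10, the North site 0. Winner: the East site.
Borda — scores: the Riverside lot 70, the South site 52, the West site 64, the East site 49, the North site 25. Winner: the Riverside lot.
The two methods disagree.

no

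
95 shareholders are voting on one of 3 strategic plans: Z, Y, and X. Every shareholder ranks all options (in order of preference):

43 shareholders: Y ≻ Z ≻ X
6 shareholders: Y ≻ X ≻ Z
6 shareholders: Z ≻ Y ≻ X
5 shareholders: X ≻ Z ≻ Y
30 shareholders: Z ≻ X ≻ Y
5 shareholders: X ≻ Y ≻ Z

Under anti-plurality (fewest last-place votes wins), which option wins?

Z

Last-place votes: Z 11, Y 35, X 49.
Z is ranked last by the fewest voters, so Z wins.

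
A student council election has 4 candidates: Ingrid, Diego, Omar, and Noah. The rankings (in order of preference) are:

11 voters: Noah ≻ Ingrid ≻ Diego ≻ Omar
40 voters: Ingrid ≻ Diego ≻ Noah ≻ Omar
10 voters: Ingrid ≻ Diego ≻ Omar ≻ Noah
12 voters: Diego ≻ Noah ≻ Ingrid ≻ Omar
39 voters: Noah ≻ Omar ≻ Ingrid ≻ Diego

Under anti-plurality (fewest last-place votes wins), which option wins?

Ingrid

Last-place votes: Ingrid 0, Diego 39, Omar 63, Noah 10.
Ingrid is ranked last by the fewest voters, so Ingrid wins.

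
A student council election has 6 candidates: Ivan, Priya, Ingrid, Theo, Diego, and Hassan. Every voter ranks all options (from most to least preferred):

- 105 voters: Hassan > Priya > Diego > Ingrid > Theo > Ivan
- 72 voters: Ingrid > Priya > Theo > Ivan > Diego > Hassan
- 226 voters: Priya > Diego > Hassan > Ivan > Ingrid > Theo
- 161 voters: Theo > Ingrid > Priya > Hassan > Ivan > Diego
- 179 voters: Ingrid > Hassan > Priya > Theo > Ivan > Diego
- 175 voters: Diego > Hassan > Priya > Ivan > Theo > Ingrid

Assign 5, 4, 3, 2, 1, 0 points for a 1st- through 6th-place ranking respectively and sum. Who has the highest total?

Ivan: 105·0 + 72·2 + 226·2 + 161·1 + 179·1 + 175·2 = 1286
Priya: 105·4 + 72·4 + 226·5 + 161·3 + 179·3 + 175·3 = 3383
Ingrid: 105·2 + 72·5 + 226·1 + 161·4 + 179·5 + 175·0 = 2335
Theo: 105·1 + 72·3 + 226·0 + 161·5 + 179·2 + 175·1 = 1659
Diego: 105·3 + 72·1 + 226·4 + 161·0 + 179·0 + 175·5 = 2166
Hassan: 105·5 + 72·0 + 226·3 + 161·2 + 179·4 + 175·4 = 2941
Priya has the highest Borda score (3383).

Priya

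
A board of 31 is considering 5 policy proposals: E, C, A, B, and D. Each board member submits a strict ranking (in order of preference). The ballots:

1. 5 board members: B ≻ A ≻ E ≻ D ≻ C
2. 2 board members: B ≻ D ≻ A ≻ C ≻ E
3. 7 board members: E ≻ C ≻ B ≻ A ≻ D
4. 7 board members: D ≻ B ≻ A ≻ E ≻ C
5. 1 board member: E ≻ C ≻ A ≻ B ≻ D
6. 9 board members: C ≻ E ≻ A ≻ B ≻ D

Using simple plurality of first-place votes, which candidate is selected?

C

First-place votes: E 8, C 9, A 0, B 7, D 7.
C has the most first-place votes.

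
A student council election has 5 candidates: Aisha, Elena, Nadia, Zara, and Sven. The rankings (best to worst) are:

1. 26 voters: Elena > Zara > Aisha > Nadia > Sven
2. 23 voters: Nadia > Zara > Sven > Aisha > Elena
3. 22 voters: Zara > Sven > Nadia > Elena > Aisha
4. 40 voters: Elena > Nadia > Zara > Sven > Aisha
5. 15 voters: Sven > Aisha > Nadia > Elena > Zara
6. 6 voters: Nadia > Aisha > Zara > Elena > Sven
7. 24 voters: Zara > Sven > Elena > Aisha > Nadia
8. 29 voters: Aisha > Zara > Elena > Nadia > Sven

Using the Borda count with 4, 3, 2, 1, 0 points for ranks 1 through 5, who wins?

Aisha: 26·2 + 23·1 + 22·0 + 40·0 + 15·3 + 6·3 + 24·1 + 29·4 = 278
Elena: 26·4 + 23·0 + 22·1 + 40·4 + 15·1 + 6·1 + 24·2 + 29·2 = 413
Nadia: 26·1 + 23·4 + 22·2 + 40·3 + 15·2 + 6·4 + 24·0 + 29·1 = 365
Zara: 26·3 + 23·3 + 22·4 + 40·2 + 15·0 + 6·2 + 24·4 + 29·3 = 510
Sven: 26·0 + 23·2 + 22·3 + 40·1 + 15·4 + 6·0 + 24·3 + 29·0 = 284
Zara has the highest Borda score (510).

Zara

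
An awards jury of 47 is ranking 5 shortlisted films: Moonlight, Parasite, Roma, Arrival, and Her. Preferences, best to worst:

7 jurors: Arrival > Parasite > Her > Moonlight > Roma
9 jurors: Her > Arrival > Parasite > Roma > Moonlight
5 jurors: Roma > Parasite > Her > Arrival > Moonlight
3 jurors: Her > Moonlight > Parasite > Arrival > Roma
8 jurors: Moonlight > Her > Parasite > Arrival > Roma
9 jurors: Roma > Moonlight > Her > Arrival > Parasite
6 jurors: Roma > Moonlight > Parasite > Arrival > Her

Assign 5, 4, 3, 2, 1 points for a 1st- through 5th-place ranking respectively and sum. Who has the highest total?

Her

Moonlight: 7·2 + 9·1 + 5·1 + 3·4 + 8·5 + 9·4 + 6·4 = 140
Parasite: 7·4 + 9·3 + 5·4 + 3·3 + 8·3 + 9·1 + 6·3 = 135
Roma: 7·1 + 9·2 + 5·5 + 3·1 + 8·1 + 9·5 + 6·5 = 136
Arrival: 7·5 + 9·4 + 5·2 + 3·2 + 8·2 + 9·2 + 6·2 = 133
Her: 7·3 + 9·5 + 5·3 + 3·5 + 8·4 + 9·3 + 6·1 = 161
Her has the highest Borda score (161).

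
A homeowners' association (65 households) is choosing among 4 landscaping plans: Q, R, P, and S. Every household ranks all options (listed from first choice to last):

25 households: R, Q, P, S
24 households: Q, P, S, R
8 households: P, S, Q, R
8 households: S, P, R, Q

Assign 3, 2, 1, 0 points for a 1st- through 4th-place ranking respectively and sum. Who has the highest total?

Q: 25·2 + 24·3 + 8·1 + 8·0 = 130
R: 25·3 + 24·0 + 8·0 + 8·1 = 83
P: 25·1 + 24·2 + 8·3 + 8·2 = 113
S: 25·0 + 24·1 + 8·2 + 8·3 = 64
Q has the highest Borda score (130).

Q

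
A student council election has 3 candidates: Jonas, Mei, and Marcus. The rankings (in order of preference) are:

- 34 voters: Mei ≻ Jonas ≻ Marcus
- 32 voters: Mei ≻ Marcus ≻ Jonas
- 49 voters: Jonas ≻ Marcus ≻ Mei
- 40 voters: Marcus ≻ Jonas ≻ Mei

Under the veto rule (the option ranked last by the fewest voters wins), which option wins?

Last-place votes: Jonas 32, Mei 89, Marcus 34.
Jonas is ranked last by the fewest voters, so Jonas wins.

Jonas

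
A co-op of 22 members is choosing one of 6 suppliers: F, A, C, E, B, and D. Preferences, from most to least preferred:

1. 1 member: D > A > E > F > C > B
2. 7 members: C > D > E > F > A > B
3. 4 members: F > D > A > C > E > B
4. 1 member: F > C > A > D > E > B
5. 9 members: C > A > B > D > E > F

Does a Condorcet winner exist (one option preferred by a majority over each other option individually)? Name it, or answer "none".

C

C vs F: 16–6 for C.
C vs A: 17–5 for C.
C vs E: 21–1 for C.
C vs B: 22–0 for C.
C vs D: 17–5 for C.
C beats every other option head-to-head.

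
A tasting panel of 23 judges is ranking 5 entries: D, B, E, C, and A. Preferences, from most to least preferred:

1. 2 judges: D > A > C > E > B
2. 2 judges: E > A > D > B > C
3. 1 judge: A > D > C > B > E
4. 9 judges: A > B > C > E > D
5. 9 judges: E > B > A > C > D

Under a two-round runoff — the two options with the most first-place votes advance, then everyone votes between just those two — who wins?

Round 1 first-place votes: D 2, B 0, E 11, C 0, A 10.
E and A advance.
Runoff: E is preferred to A by 11 voters; A by 12.
A wins the runoff.

A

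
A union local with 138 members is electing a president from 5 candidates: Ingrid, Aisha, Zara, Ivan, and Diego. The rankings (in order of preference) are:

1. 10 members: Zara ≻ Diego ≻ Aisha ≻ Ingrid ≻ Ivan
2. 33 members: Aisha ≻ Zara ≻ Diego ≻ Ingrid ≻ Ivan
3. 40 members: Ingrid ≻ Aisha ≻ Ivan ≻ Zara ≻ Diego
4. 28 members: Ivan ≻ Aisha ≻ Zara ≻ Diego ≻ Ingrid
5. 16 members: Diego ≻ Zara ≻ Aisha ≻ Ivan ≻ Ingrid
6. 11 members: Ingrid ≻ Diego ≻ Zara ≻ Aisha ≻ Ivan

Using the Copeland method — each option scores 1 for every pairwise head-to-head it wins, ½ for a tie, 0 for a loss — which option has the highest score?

Ingrid: beats Ivan; loses to Aisha, Zara, and Diego → score 1.
Aisha: beats Ingrid, Zara, Ivan, and Diego → score 4.
Zara: beats Ingrid, Ivan, and Diego; loses to Aisha → score 3.
Ivan: loses to Ingrid, Aisha, Zara, and Diego → score 0.
Diego: beats Ingrid and Ivan; loses to Aisha and Zara → score 2.
Aisha has the best pairwise record.

Aisha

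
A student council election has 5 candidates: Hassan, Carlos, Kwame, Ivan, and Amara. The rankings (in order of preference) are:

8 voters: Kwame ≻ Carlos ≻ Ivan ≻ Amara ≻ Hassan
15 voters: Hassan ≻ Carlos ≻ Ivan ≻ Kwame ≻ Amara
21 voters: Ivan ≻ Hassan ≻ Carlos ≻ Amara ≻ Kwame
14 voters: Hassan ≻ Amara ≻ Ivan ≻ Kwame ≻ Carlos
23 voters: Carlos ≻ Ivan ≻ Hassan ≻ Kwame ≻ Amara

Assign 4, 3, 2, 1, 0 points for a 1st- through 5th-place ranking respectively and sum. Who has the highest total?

Hassan: 8·0 + 15·4 + 21·3 + 14·4 + 23·2 = 225
Carlos: 8·3 + 15·3 + 21·2 + 14·0 + 23·4 = 203
Kwame: 8·4 + 15·1 + 21·0 + 14·1 + 23·1 = 84
Ivan: 8·2 + 15·2 + 21·4 + 14·2 + 23·3 = 227
Amara: 8·1 + 15·0 + 21·1 + 14·3 + 23·0 = 71
Ivan has the highest Borda score (227).

Ivan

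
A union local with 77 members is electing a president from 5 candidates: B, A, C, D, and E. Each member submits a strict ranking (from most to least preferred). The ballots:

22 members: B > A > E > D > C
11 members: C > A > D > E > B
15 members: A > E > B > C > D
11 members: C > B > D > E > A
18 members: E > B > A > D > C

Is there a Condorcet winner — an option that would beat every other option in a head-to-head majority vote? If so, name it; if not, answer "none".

Checking pairwise contests:
E beats B 44–33.
B beats A 51–26.
B beats C 55–22.
B beats D 66–11.
A beats E 48–29.
Every option loses at least one head-to-head, so there is no Condorcet winner.

none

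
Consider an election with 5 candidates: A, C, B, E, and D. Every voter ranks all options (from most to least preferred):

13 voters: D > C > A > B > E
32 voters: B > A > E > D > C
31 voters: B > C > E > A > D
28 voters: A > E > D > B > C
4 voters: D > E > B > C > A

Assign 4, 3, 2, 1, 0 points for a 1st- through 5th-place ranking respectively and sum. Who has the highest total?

A: 13·2 + 32·3 + 31·1 + 28·4 + 4·0 = 265
C: 13·3 + 32·0 + 31·3 + 28·0 + 4·1 = 136
B: 13·1 + 32·4 + 31·4 + 28·1 + 4·2 = 301
E: 13·0 + 32·2 + 31·2 + 28·3 + 4·3 = 222
D: 13·4 + 32·1 + 31·0 + 28·2 + 4·4 = 156
B has the highest Borda score (301).

B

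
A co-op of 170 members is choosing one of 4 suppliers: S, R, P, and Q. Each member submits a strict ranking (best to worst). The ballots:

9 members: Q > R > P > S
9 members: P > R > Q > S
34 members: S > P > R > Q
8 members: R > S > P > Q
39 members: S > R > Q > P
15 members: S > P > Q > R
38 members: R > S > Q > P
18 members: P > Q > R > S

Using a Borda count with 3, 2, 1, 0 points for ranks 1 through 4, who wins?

S: 9·0 + 9·0 + 34·3 + 8·2 + 39·3 + 15·3 + 38·2 + 18·0 = 356
R: 9·2 + 9·2 + 34·1 + 8·3 + 39·2 + 15·0 + 38·3 + 18·1 = 304
P: 9·1 + 9·3 + 34·2 + 8·1 + 39·0 + 15·2 + 38·0 + 18·3 = 196
Q: 9·3 + 9·1 + 34·0 + 8·0 + 39·1 + 15·1 + 38·1 + 18·2 = 164
S has the highest Borda score (356).

S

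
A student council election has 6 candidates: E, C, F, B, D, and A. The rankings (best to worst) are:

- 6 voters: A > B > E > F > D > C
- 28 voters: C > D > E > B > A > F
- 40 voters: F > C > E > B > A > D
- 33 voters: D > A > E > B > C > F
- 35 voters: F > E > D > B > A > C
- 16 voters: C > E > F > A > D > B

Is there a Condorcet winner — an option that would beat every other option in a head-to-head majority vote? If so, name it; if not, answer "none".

Checking pairwise contests:
C beats E 84–74.
F beats C 81–77.
E beats F 83–75.
E beats B 152–6.
E beats D 97–61.
E beats A 119–39.
Every option loses at least one head-to-head, so there is no Condorcet winner.

none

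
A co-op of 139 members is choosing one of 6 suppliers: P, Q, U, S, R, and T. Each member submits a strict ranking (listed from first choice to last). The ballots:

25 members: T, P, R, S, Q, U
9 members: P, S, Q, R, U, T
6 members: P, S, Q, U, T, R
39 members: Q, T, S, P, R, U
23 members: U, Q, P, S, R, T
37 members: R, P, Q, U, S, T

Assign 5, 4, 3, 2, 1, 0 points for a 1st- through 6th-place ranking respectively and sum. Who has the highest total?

P

P: 25·4 + 9·5 + 6·5 + 39·2 + 23·3 + 37·4 = 470
Q: 25·1 + 9·3 + 6·3 + 39·5 + 23·4 + 37·3 = 468
U: 25·0 + 9·1 + 6·2 + 39·0 + 23·5 + 37·2 = 210
S: 25·2 + 9·4 + 6·4 + 39·3 + 23·2 + 37·1 = 310
R: 25·3 + 9·2 + 6·0 + 39·1 + 23·1 + 37·5 = 340
T: 25·5 + 9·0 + 6·1 + 39·4 + 23·0 + 37·0 = 287
P has the highest Borda score (470).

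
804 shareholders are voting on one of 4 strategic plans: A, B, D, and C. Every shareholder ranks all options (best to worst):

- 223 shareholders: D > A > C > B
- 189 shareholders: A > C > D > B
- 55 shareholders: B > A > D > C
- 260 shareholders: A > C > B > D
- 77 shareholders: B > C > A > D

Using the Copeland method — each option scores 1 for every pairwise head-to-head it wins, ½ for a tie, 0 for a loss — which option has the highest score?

A: beats B, D, and C → score 3.
B: loses to A, D, and C → score 0.
D: beats B; loses to A and C → score 1.
C: beats B and D; loses to A → score 2.
A has the best pairwise record.

A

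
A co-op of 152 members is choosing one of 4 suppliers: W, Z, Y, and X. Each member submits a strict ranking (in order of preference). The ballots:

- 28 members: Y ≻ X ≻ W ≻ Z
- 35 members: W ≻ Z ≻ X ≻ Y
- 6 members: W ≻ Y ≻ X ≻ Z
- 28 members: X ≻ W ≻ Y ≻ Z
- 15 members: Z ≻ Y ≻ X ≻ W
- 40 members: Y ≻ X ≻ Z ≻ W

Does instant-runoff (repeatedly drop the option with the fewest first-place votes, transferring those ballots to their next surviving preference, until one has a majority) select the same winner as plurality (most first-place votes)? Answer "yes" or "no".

yes

Instant-runoff — R1 W 41, Z 15, Y 68, X 28 (Z out); R2 W 41, Y 83, X 28 (Y winner). Winner: Y.
Plurality — first-place votes: W 41, Z 15, Y 68, X 28. Winner: Y.
The two methods agree.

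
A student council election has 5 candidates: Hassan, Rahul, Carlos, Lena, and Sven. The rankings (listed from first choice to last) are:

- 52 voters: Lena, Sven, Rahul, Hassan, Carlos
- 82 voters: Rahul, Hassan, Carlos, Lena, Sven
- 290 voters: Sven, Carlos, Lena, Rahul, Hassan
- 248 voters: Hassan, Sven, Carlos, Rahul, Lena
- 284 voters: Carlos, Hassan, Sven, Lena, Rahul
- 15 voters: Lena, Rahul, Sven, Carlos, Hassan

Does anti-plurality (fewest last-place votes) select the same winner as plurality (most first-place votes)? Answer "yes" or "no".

Anti-plurality — last-place votes: Hassan 305, Rahul 284, Carlos 52, Lena 248, Sven 82. Winner: Carlos.
Plurality — first-place votes: Hassan 248, Rahul 82, Carlos 284, Lena 67, Sven 290. Winner: Sven.
The two methods disagree.

no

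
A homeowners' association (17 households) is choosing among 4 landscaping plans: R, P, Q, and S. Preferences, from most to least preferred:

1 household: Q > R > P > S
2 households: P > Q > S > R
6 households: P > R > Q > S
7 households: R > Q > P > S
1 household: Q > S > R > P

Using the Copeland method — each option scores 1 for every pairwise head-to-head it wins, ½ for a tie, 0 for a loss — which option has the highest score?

R: beats P, Q, and S → score 3.
P: beats S; loses to R and Q → score 1.
Q: beats P and S; loses to R → score 2.
S: loses to R, P, and Q → score 0.
R has the best pairwise record.

R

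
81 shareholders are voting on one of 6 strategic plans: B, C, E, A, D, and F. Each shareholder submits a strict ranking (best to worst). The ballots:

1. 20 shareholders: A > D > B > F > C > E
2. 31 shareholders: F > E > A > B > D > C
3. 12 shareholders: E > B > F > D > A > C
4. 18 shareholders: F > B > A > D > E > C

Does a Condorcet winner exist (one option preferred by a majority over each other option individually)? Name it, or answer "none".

F

F vs B: 49–32 for F.
F vs C: 81–0 for F.
F vs E: 69–12 for F.
F vs A: 61–20 for F.
F vs D: 61–20 for F.
F beats every other option head-to-head.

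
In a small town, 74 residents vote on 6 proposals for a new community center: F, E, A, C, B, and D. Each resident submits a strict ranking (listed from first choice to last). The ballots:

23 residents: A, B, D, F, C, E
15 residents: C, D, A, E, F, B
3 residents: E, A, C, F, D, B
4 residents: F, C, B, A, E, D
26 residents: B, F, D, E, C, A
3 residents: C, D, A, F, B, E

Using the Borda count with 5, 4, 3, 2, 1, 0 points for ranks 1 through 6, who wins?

F: 23·2 + 15·1 + 3·2 + 4·5 + 26·4 + 3·2 = 197
E: 23·0 + 15·2 + 3·5 + 4·1 + 26·2 + 3·0 = 101
A: 23·5 + 15·3 + 3·4 + 4·2 + 26·0 + 3·3 = 189
C: 23·1 + 15·5 + 3·3 + 4·4 + 26·1 + 3·5 = 164
B: 23·4 + 15·0 + 3·0 + 4·3 + 26·5 + 3·1 = 237
D: 23·3 + 15·4 + 3·1 + 4·0 + 26·3 + 3·4 = 222
B has the highest Borda score (237).

B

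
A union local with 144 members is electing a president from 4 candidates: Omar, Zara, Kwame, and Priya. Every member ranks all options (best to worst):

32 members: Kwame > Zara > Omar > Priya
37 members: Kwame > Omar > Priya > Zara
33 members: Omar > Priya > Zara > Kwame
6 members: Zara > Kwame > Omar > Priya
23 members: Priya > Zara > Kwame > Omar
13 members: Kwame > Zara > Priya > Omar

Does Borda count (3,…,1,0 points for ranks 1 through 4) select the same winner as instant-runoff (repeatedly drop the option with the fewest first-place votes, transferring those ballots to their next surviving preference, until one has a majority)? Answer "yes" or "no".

yes

Borda — scores: Omar 211, Zara 187, Kwame 281, Priya 185. Winner: Kwame.
Instant-runoff — R1 Omar 33, Zara 6, Kwame 82, Priya 23 (Kwame winner). Winner: Kwame.
The two methods agree.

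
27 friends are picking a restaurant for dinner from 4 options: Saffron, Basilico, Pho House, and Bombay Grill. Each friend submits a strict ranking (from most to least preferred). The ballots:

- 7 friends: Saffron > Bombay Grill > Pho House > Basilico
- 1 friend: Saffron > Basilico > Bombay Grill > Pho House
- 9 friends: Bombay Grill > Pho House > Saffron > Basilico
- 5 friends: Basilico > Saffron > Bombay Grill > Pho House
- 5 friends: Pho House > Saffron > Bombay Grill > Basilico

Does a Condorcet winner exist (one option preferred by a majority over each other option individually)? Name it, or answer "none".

Checking pairwise contests:
Pho House beats Saffron 14–13.
Saffron beats Basilico 22–5.
Bombay Grill beats Pho House 22–5.
Saffron beats Bombay Grill 18–9.
Every option loses at least one head-to-head, so there is no Condorcet winner.

none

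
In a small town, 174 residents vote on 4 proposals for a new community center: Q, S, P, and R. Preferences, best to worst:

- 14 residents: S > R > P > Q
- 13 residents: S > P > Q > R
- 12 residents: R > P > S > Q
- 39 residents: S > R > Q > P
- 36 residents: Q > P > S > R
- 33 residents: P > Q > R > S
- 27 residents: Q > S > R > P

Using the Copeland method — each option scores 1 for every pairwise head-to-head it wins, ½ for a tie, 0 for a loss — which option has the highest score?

Q: beats S, P, and R → score 3.
S: beats P and R; loses to Q → score 2.
P: loses to Q, S, and R → score 0.
R: beats P; loses to Q and S → score 1.
Q has the best pairwise record.

Q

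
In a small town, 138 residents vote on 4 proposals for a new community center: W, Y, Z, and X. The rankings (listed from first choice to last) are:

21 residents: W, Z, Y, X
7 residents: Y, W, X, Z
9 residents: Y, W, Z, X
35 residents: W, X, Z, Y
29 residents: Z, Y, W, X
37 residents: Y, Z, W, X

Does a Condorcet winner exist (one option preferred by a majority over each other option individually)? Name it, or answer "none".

none

Checking pairwise contests:
Y beats W 82–56.
Z beats Y 85–53.
W beats Z 72–66.
W beats X 138–0.
Every option loses at least one head-to-head, so there is no Condorcet winner.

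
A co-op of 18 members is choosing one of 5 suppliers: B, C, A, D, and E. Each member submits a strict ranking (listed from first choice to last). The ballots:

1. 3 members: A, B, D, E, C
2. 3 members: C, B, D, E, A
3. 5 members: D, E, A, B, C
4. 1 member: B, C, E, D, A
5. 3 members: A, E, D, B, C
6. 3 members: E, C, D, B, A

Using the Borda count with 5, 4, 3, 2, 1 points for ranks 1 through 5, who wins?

B: 3·4 + 3·4 + 5·2 + 1·5 + 3·2 + 3·2 = 51
C: 3·1 + 3·5 + 5·1 + 1·4 + 3·1 + 3·4 = 42
A: 3·5 + 3·1 + 5·3 + 1·1 + 3·5 + 3·1 = 52
D: 3·3 + 3·3 + 5·5 + 1·2 + 3·3 + 3·3 = 63
E: 3·2 + 3·2 + 5·4 + 1·3 + 3·4 + 3·5 = 62
D has the highest Borda score (63).

D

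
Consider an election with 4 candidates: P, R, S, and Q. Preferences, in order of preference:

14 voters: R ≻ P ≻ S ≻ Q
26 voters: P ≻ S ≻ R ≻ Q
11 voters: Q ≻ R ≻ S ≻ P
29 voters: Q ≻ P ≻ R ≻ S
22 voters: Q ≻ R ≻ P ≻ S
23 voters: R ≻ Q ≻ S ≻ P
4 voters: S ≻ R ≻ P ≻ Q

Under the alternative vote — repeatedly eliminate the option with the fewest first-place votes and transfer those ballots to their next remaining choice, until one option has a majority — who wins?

Round 1: P 26, R 37, S 4, Q 62. Eliminate S.
Round 2: P 26, R 41, Q 62. Eliminate P.
Round 3: R 67, Q 62. R has a majority.

R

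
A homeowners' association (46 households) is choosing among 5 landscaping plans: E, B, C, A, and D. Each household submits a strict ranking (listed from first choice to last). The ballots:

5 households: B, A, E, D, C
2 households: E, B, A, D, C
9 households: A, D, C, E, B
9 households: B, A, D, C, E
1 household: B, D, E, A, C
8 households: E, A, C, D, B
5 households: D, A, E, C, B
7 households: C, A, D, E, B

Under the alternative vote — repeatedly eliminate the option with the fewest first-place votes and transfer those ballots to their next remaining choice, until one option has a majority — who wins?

A

Round 1: E 10, B 15, C 7, A 9, D 5. Eliminate D.
Round 2: E 10, B 15, C 7, A 14. Eliminate C.
Round 3: E 10, B 15, A 21. Eliminate E.
Round 4: B 17, A 29. A has a majority.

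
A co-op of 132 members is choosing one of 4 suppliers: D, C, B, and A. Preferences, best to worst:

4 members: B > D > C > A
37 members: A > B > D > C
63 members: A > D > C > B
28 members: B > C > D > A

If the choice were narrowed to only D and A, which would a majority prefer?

A

Voters preferring D to A: 32; preferring A to D: 100.
A wins the head-to-head.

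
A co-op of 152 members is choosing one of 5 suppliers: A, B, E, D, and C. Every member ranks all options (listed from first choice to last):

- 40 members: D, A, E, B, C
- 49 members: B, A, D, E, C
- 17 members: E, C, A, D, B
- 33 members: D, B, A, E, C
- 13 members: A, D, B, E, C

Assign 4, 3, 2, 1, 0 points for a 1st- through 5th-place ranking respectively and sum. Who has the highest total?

A: 40·3 + 49·3 + 17·2 + 33·2 + 13·4 = 419
B: 40·1 + 49·4 + 17·0 + 33·3 + 13·2 = 361
E: 40·2 + 49·1 + 17·4 + 33·1 + 13·1 = 243
D: 40·4 + 49·2 + 17·1 + 33·4 + 13·3 = 446
C: 40·0 + 49·0 + 17·3 + 33·0 + 13·0 = 51
D has the highest Borda score (446).

D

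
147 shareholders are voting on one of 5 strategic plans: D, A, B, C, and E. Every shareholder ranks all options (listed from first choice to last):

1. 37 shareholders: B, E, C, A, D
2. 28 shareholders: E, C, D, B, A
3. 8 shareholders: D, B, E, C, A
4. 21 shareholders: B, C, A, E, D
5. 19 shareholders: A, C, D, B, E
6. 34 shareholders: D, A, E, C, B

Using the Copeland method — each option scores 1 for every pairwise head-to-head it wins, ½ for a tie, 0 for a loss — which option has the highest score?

D: beats B; loses to A, C, and E → score 1.
A: beats D and E; loses to B and C → score 2.
B: beats A and E; loses to D and C → score 2.
C: beats D, A, and B; loses to E → score 3.
E: beats D and C; loses to A and B → score 2.
C has the best pairwise record.

C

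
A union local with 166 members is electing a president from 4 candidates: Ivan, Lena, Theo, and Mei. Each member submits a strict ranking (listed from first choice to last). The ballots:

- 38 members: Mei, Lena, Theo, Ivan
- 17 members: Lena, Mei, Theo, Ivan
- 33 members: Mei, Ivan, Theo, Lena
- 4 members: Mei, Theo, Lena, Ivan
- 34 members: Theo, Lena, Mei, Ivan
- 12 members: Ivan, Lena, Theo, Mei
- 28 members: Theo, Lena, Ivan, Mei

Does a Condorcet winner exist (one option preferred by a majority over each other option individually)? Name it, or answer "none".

none

Checking pairwise contests:
Lena beats Ivan 121–45.
Theo beats Lena 99–67.
Mei beats Theo 92–74.
Lena beats Mei 91–75.
Every option loses at least one head-to-head, so there is no Condorcet winner.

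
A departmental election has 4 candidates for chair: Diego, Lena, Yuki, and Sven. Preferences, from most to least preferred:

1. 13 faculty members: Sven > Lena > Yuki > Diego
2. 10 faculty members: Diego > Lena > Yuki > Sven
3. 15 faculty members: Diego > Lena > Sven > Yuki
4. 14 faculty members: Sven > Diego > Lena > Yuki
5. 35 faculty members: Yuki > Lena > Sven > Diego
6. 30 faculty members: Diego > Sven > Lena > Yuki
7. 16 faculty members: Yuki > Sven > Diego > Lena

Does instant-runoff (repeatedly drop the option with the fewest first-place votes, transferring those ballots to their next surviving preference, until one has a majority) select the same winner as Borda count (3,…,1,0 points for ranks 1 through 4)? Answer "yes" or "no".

no

Instant-runoff — R1 Diego 55, Lena 0, Yuki 51, Sven 27 (Lena out); R2 Diego 55, Yuki 51, Sven 27 (Sven out); R3 Diego 69, Yuki 64 (Diego winner). Winner: Diego.
Borda — scores: Diego 209, Lena 190, Yuki 176, Sven 223. Winner: Sven.
The two methods disagree.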